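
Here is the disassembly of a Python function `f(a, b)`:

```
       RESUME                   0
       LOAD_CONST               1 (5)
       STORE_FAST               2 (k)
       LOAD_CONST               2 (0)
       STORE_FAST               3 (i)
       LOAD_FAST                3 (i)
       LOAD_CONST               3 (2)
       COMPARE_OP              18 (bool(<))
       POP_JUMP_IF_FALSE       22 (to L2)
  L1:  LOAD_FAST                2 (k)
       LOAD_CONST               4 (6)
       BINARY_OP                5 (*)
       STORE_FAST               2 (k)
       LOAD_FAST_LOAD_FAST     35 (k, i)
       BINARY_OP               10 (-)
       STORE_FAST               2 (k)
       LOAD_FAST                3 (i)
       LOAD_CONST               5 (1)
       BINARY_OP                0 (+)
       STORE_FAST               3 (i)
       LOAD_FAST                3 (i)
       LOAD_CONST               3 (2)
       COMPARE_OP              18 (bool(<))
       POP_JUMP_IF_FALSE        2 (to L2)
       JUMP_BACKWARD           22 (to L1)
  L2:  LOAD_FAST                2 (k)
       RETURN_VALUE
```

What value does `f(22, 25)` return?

LOAD_CONST → push 5. Stack: [5]
STORE_FAST k → k=5. Stack: []
LOAD_CONST → push 0. Stack: [0]
STORE_FAST i → i=0. Stack: []
LOAD_FAST i → push 0. Stack: [0]
LOAD_CONST → push 2. Stack: [0, 2]
COMPARE_OP bool(<) → 0 vs 2 = True. Stack: [True]
POP_JUMP_IF_FALSE → pop True; no jump. Stack: []
LOAD_FAST k → push 5. Stack: [5]
LOAD_CONST → push 6. Stack: [5, 6]
BINARY_OP * → 5 * 6 = 30. Stack: [30]
STORE_FAST k → k=30. Stack: []
LOAD_FAST_LOAD_FAST k,i → push 30,0. Stack: [30, 0]
BINARY_OP - → 30 - 0 = 30. Stack: [30]
STORE_FAST k → k=30. Stack: []
LOAD_FAST i → push 0. Stack: [0]
LOAD_CONST → push 1. Stack: [0, 1]
BINARY_OP + → 0 + 1 = 1. Stack: [1]
STORE_FAST i → i=1. Stack: []
LOAD_FAST i → push 1. Stack: [1]
LOAD_CONST → push 2. Stack: [1, 2]
COMPARE_OP bool(<) → 1 vs 2 = True. Stack: [True]
POP_JUMP_IF_FALSE → pop True; no jump. Stack: []
LOAD_FAST k → push 30. Stack: [30]
LOAD_CONST → push 6. Stack: [30, 6]
BINARY_OP * → 30 * 6 = 180. Stack: [180]
STORE_FAST k → k=180. Stack: []
LOAD_FAST_LOAD_FAST k,i → push 180,1. Stack: [180, 1]
BINARY_OP - → 180 - 1 = 179. Stack: [179]
STORE_FAST k → k=179. Stack: []
LOAD_FAST i → push 1. Stack: [1]
LOAD_CONST → push 1. Stack: [1, 1]
BINARY_OP + → 1 + 1 = 2. Stack: [2]
STORE_FAST i → i=2. Stack: []
LOAD_FAST i → push 2. Stack: [2]
LOAD_CONST → push 2. Stack: [2, 2]
COMPARE_OP bool(<) → 2 vs 2 = False. Stack: [False]
POP_JUMP_IF_FALSE → pop False; jump. Stack: []
LOAD_FAST k → push 179. Stack: [179]
RETURN_VALUE → return 179.

179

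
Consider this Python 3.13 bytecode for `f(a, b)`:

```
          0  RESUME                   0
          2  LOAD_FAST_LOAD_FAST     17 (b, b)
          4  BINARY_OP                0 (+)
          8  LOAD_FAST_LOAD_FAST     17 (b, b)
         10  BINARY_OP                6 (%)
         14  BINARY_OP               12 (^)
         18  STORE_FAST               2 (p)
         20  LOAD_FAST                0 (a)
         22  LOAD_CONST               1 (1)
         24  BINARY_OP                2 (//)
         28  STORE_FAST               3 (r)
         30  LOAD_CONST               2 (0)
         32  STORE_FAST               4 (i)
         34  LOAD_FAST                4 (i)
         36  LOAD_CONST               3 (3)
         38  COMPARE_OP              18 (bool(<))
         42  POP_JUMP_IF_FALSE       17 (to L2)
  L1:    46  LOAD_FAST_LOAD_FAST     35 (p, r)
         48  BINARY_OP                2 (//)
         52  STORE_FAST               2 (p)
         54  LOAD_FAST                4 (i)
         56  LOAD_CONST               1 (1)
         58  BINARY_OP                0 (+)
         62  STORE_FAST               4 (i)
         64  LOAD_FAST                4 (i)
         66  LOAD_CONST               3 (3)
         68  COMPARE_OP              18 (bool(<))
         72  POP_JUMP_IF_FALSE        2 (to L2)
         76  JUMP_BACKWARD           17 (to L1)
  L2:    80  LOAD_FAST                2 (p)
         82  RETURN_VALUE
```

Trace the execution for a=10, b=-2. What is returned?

-1

LOAD_FAST_LOAD_FAST b,b → push -2,-2. Stack: [-2, -2]
BINARY_OP + → -2 + -2 = -4. Stack: [-4]
LOAD_FAST_LOAD_FAST b,b → push -2,-2. Stack: [-4, -2, -2]
BINARY_OP % → -2 % -2 = 0. Stack: [-4, 0]
BINARY_OP ^ → -4 ^ 0 = -4. Stack: [-4]
STORE_FAST p → p=-4. Stack: []
LOAD_FAST a → push 10. Stack: [10]
LOAD_CONST → push 1. Stack: [10, 1]
BINARY_OP // → 10 // 1 = 10. Stack: [10]
STORE_FAST r → r=10. Stack: []
LOAD_CONST → push 0. Stack: [0]
STORE_FAST i → i=0. Stack: []
LOAD_FAST i → push 0. Stack: [0]
LOAD_CONST → push 3. Stack: [0, 3]
COMPARE_OP bool(<) → 0 vs 3 = True. Stack: [True]
POP_JUMP_IF_FALSE → pop True; no jump. Stack: []
LOAD_FAST_LOAD_FAST p,r → push -4,10. Stack: [-4, 10]
BINARY_OP // → -4 // 10 = -1. Stack: [-1]
STORE_FAST p → p=-1. Stack: []
LOAD_FAST i → push 0. Stack: [0]
LOAD_CONST → push 1. Stack: [0, 1]
BINARY_OP + → 0 + 1 = 1. Stack: [1]
STORE_FAST i → i=1. Stack: []
LOAD_FAST i → push 1. Stack: [1]
LOAD_CONST → push 3. Stack: [1, 3]
COMPARE_OP bool(<) → 1 vs 3 = True. Stack: [True]
POP_JUMP_IF_FALSE → pop True; no jump. Stack: []
LOAD_FAST_LOAD_FAST p,r → push -1,10. Stack: [-1, 10]
BINARY_OP // → -1 // 10 = -1. Stack: [-1]
STORE_FAST p → p=-1. Stack: []
LOAD_FAST i → push 1. Stack: [1]
LOAD_CONST → push 1. Stack: [1, 1]
BINARY_OP + → 1 + 1 = 2. Stack: [2]
STORE_FAST i → i=2. Stack: []
LOAD_FAST i → push 2. Stack: [2]
LOAD_CONST → push 3. Stack: [2, 3]
COMPARE_OP bool(<) → 2 vs 3 = True. Stack: [True]
POP_JUMP_IF_FALSE → pop True; no jump. Stack: []
LOAD_FAST_LOAD_FAST p,r → push -1,10. Stack: [-1, 10]
BINARY_OP // → -1 // 10 = -1. Stack: [-1]
STORE_FAST p → p=-1. Stack: []
LOAD_FAST i → push 2. Stack: [2]
LOAD_CONST → push 1. Stack: [2, 1]
BINARY_OP + → 2 + 1 = 3. Stack: [3]
STORE_FAST i → i=3. Stack: []
LOAD_FAST i → push 3. Stack: [3]
LOAD_CONST → push 3. Stack: [3, 3]
COMPARE_OP bool(<) → 3 vs 3 = False. Stack: [False]
POP_JUMP_IF_FALSE → pop False; jump. Stack: []
LOAD_FAST p → push -1. Stack: [-1]
RETURN_VALUE → return -1.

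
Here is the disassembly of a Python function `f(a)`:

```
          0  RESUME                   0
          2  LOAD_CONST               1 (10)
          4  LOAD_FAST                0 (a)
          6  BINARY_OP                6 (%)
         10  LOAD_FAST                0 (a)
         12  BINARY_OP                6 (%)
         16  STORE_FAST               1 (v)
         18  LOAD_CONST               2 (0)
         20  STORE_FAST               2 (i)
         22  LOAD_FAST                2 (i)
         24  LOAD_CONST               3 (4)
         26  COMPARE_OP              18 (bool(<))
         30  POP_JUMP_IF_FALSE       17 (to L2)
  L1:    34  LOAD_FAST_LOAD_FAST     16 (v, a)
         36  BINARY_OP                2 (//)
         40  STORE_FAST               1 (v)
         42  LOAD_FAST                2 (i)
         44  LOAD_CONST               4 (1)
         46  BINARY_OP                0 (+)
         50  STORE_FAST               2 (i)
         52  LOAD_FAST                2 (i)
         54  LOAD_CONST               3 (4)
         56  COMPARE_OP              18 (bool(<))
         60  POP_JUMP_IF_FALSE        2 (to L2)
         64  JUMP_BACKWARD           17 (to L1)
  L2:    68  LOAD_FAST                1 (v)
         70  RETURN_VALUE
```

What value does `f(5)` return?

LOAD_CONST → push 10. Stack: [10]
LOAD_FAST a → push 5. Stack: [10, 5]
BINARY_OP % → 10 % 5 = 0. Stack: [0]
LOAD_FAST a → push 5. Stack: [0, 5]
BINARY_OP % → 0 % 5 = 0. Stack: [0]
STORE_FAST v → v=0. Stack: []
LOAD_CONST → push 0. Stack: [0]
STORE_FAST i → i=0. Stack: []
LOAD_FAST i → push 0. Stack: [0]
LOAD_CONST → push 4. Stack: [0, 4]
COMPARE_OP bool(<) → 0 vs 4 = True. Stack: [True]
POP_JUMP_IF_FALSE → pop True; no jump. Stack: []
LOAD_FAST_LOAD_FAST v,a → push 0,5. Stack: [0, 5]
BINARY_OP // → 0 // 5 = 0. Stack: [0]
STORE_FAST v → v=0. Stack: []
LOAD_FAST i → push 0. Stack: [0]
LOAD_CONST → push 1. Stack: [0, 1]
BINARY_OP + → 0 + 1 = 1. Stack: [1]
STORE_FAST i → i=1. Stack: []
LOAD_FAST i → push 1. Stack: [1]
LOAD_CONST → push 4. Stack: [1, 4]
COMPARE_OP bool(<) → 1 vs 4 = True. Stack: [True]
POP_JUMP_IF_FALSE → pop True; no jump. Stack: []
LOAD_FAST_LOAD_FAST v,a → push 0,5. Stack: [0, 5]
BINARY_OP // → 0 // 5 = 0. Stack: [0]
STORE_FAST v → v=0. Stack: []
LOAD_FAST i → push 1. Stack: [1]
LOAD_CONST → push 1. Stack: [1, 1]
BINARY_OP + → 1 + 1 = 2. Stack: [2]
STORE_FAST i → i=2. Stack: []
LOAD_FAST i → push 2. Stack: [2]
LOAD_CONST → push 4. Stack: [2, 4]
COMPARE_OP bool(<) → 2 vs 4 = True. Stack: [True]
POP_JUMP_IF_FALSE → pop True; no jump. Stack: []
LOAD_FAST_LOAD_FAST v,a → push 0,5. Stack: [0, 5]
BINARY_OP // → 0 // 5 = 0. Stack: [0]
STORE_FAST v → v=0. Stack: []
LOAD_FAST i → push 2. Stack: [2]
LOAD_CONST → push 1. Stack: [2, 1]
BINARY_OP + → 2 + 1 = 3. Stack: [3]
STORE_FAST i → i=3. Stack: []
LOAD_FAST i → push 3. Stack: [3]
LOAD_CONST → push 4. Stack: [3, 4]
COMPARE_OP bool(<) → 3 vs 4 = True. Stack: [True]
POP_JUMP_IF_FALSE → pop True; no jump. Stack: []
LOAD_FAST_LOAD_FAST v,a → push 0,5. Stack: [0, 5]
BINARY_OP // → 0 // 5 = 0. Stack: [0]
STORE_FAST v → v=0. Stack: []
LOAD_FAST i → push 3. Stack: [3]
LOAD_CONST → push 1. Stack: [3, 1]
BINARY_OP + → 3 + 1 = 4. Stack: [4]
STORE_FAST i → i=4. Stack: []
LOAD_FAST i → push 4. Stack: [4]
LOAD_CONST → push 4. Stack: [4, 4]
COMPARE_OP bool(<) → 4 vs 4 = False. Stack: [False]
POP_JUMP_IF_FALSE → pop False; jump. Stack: []
LOAD_FAST v → push 0. Stack: [0]
RETURN_VALUE → return 0.

0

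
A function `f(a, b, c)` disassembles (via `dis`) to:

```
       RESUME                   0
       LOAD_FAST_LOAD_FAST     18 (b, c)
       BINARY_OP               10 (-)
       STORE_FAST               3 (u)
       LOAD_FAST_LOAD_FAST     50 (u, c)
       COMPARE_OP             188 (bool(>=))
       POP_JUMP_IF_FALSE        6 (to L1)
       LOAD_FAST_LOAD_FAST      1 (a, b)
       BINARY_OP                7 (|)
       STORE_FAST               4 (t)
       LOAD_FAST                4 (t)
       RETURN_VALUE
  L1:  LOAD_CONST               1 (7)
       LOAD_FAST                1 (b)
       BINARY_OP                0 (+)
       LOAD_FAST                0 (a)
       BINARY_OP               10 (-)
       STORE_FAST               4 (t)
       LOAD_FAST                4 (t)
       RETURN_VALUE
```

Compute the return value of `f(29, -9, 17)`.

LOAD_FAST_LOAD_FAST b,c → push -9,17. Stack: [-9, 17]
BINARY_OP - → -9 - 17 = -26. Stack: [-26]
STORE_FAST u → u=-26. Stack: []
LOAD_FAST_LOAD_FAST u,c → push -26,17. Stack: [-26, 17]
COMPARE_OP bool(>=) → -26 vs 17 = False. Stack: [False]
POP_JUMP_IF_FALSE → pop False; jump. Stack: []
LOAD_CONST → push 7. Stack: [7]
LOAD_FAST b → push -9. Stack: [7, -9]
BINARY_OP + → 7 + -9 = -2. Stack: [-2]
LOAD_FAST a → push 29. Stack: [-2, 29]
BINARY_OP - → -2 - 29 = -31. Stack: [-31]
STORE_FAST t → t=-31. Stack: []
LOAD_FAST t → push -31. Stack: [-31]
RETURN_VALUE → return -31.

-31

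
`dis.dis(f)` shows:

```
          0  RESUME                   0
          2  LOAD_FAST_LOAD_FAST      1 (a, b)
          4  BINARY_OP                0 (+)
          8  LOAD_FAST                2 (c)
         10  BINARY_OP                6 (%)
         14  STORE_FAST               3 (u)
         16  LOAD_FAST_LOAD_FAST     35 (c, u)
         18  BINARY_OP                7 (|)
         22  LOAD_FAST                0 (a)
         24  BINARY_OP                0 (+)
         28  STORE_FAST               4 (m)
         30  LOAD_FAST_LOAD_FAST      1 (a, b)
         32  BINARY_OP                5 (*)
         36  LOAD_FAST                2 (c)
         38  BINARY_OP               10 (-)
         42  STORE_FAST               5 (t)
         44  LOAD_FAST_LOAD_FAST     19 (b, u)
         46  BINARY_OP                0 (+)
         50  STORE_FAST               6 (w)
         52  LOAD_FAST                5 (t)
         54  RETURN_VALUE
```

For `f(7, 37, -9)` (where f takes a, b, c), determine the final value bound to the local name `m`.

LOAD_FAST_LOAD_FAST a,b → push 7,37. Stack: [7, 37]
BINARY_OP + → 7 + 37 = 44. Stack: [44]
LOAD_FAST c → push -9. Stack: [44, -9]
BINARY_OP % → 44 % -9 = -1. Stack: [-1]
STORE_FAST u → u=-1. Stack: []
LOAD_FAST_LOAD_FAST c,u → push -9,-1. Stack: [-9, -1]
BINARY_OP | → -9 | -1 = -1. Stack: [-1]
LOAD_FAST a → push 7. Stack: [-1, 7]
BINARY_OP + → -1 + 7 = 6. Stack: [6]
STORE_FAST m → m=6. Stack: []
LOAD_FAST_LOAD_FAST a,b → push 7,37. Stack: [7, 37]
BINARY_OP * → 7 * 37 = 259. Stack: [259]
LOAD_FAST c → push -9. Stack: [259, -9]
BINARY_OP - → 259 - -9 = 268. Stack: [268]
STORE_FAST t → t=268. Stack: []
LOAD_FAST_LOAD_FAST b,u → push 37,-1. Stack: [37, -1]
BINARY_OP + → 37 + -1 = 36. Stack: [36]
STORE_FAST w → w=36. Stack: []
LOAD_FAST t → push 268. Stack: [268]
RETURN_VALUE → return 268.

6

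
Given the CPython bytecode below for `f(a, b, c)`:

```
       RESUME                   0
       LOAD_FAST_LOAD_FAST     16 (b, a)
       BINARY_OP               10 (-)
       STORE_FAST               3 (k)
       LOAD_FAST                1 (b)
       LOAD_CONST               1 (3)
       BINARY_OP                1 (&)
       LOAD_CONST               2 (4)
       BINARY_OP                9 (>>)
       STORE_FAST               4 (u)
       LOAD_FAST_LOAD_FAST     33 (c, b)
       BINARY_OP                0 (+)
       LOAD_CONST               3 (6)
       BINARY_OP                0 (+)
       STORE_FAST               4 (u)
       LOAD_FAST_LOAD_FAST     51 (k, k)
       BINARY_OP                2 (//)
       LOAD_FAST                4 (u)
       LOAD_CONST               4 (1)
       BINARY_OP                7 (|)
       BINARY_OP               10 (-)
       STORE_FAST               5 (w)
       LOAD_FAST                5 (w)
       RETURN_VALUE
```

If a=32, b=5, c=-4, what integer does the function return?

-6

LOAD_FAST_LOAD_FAST b,a → push 5,32. Stack: [5, 32]
BINARY_OP - → 5 - 32 = -27. Stack: [-27]
STORE_FAST k → k=-27. Stack: []
LOAD_FAST b → push 5. Stack: [5]
LOAD_CONST → push 3. Stack: [5, 3]
BINARY_OP & → 5 & 3 = 1. Stack: [1]
LOAD_CONST → push 4. Stack: [1, 4]
BINARY_OP >> → 1 >> 4 = 0. Stack: [0]
STORE_FAST u → u=0. Stack: []
LOAD_FAST_LOAD_FAST c,b → push -4,5. Stack: [-4, 5]
BINARY_OP + → -4 + 5 = 1. Stack: [1]
LOAD_CONST → push 6. Stack: [1, 6]
BINARY_OP + → 1 + 6 = 7. Stack: [7]
STORE_FAST u → u=7. Stack: []
LOAD_FAST_LOAD_FAST k,k → push -27,-27. Stack: [-27, -27]
BINARY_OP // → -27 // -27 = 1. Stack: [1]
LOAD_FAST u → push 7. Stack: [1, 7]
LOAD_CONST → push 1. Stack: [1, 7, 1]
BINARY_OP | → 7 | 1 = 7. Stack: [1, 7]
BINARY_OP - → 1 - 7 = -6. Stack: [-6]
STORE_FAST w → w=-6. Stack: []
LOAD_FAST w → push -6. Stack: [-6]
RETURN_VALUE → return -6.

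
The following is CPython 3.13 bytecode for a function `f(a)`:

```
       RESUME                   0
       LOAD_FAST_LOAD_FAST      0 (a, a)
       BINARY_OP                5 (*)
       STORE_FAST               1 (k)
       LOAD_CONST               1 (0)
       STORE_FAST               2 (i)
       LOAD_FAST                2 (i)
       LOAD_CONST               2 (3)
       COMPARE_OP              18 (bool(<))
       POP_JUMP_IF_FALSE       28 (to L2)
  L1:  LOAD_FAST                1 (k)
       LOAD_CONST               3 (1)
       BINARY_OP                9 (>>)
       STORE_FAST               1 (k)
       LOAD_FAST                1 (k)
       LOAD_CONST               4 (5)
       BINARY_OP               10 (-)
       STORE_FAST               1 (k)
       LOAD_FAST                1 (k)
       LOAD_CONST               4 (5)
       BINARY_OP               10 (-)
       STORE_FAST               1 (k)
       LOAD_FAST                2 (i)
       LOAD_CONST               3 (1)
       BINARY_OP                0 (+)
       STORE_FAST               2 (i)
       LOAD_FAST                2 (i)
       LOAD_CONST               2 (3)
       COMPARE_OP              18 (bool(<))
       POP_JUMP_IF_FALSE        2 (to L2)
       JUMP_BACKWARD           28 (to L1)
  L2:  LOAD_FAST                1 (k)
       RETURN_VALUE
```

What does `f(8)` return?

-10

LOAD_FAST_LOAD_FAST a,a → push 8,8
BINARY_OP * → 8 * 8 = 64
STORE_FAST k → k=64
LOAD_CONST → push 0
STORE_FAST i → i=0
LOAD_FAST i → push 0
LOAD_CONST → push 3
COMPARE_OP bool(<) → 0 vs 3 = True
POP_JUMP_IF_FALSE → pop True; no jump
LOAD_FAST k → push 64
LOAD_CONST → push 1
BINARY_OP >> → 64 >> 1 = 32
STORE_FAST k → k=32
LOAD_FAST k → push 32
LOAD_CONST → push 5
BINARY_OP - → 32 - 5 = 27
STORE_FAST k → k=27
LOAD_FAST k → push 27
LOAD_CONST → push 5
BINARY_OP - → 27 - 5 = 22
STORE_FAST k → k=22
LOAD_FAST i → push 0
LOAD_CONST → push 1
BINARY_OP + → 0 + 1 = 1
STORE_FAST i → i=1
LOAD_FAST i → push 1
LOAD_CONST → push 3
COMPARE_OP bool(<) → 1 vs 3 = True
POP_JUMP_IF_FALSE → pop True; no jump
LOAD_FAST k → push 22
LOAD_CONST → push 1
BINARY_OP >> → 22 >> 1 = 11
STORE_FAST k → k=11
LOAD_FAST k → push 11
LOAD_CONST → push 5
BINARY_OP - → 11 - 5 = 6
STORE_FAST k → k=6
LOAD_FAST k → push 6
LOAD_CONST → push 5
BINARY_OP - → 6 - 5 = 1
STORE_FAST k → k=1
LOAD_FAST i → push 1
LOAD_CONST → push 1
BINARY_OP + → 1 + 1 = 2
STORE_FAST i → i=2
LOAD_FAST i → push 2
LOAD_CONST → push 3
COMPARE_OP bool(<) → 2 vs 3 = True
POP_JUMP_IF_FALSE → pop True; no jump
LOAD_FAST k → push 1
LOAD_CONST → push 1
BINARY_OP >> → 1 >> 1 = 0
STORE_FAST k → k=0
LOAD_FAST k → push 0
LOAD_CONST → push 5
BINARY_OP - → 0 - 5 = -5
STORE_FAST k → k=-5
LOAD_FAST k → push -5
LOAD_CONST → push 5
BINARY_OP - → -5 - 5 = -10
STORE_FAST k → k=-10
LOAD_FAST i → push 2
LOAD_CONST → push 1
BINARY_OP + → 2 + 1 = 3
STORE_FAST i → i=3
LOAD_FAST i → push 3
LOAD_CONST → push 3
COMPARE_OP bool(<) → 3 vs 3 = False
POP_JUMP_IF_FALSE → pop False; jump
LOAD_FAST k → push -10
RETURN_VALUE → return -10.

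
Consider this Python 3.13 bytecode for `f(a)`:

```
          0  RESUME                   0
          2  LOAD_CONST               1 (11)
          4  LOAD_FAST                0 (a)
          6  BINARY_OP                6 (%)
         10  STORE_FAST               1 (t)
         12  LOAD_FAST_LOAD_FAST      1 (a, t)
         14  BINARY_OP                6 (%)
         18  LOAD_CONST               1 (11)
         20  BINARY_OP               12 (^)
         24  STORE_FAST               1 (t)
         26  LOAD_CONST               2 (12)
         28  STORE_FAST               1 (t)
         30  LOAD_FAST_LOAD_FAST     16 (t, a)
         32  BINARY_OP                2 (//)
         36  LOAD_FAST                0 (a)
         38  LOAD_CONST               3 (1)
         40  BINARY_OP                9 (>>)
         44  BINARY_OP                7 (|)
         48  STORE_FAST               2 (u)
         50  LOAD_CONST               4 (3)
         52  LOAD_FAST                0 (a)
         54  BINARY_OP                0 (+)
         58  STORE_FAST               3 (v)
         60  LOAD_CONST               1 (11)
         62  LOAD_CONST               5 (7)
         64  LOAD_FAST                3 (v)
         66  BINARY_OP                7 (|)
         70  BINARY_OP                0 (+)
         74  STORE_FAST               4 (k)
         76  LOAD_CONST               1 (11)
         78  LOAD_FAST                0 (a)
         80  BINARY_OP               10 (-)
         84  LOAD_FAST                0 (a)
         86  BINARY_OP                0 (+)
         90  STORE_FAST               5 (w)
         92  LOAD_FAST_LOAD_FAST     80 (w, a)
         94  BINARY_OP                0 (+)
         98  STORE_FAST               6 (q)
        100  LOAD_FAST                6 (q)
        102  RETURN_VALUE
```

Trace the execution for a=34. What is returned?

LOAD_CONST → push 11. Stack: [11]
LOAD_FAST a → push 34. Stack: [11, 34]
BINARY_OP % → 11 % 34 = 11. Stack: [11]
STORE_FAST t → t=11. Stack: []
LOAD_FAST_LOAD_FAST a,t → push 34,11. Stack: [34, 11]
BINARY_OP % → 34 % 11 = 1. Stack: [1]
LOAD_CONST → push 11. Stack: [1, 11]
BINARY_OP ^ → 1 ^ 11 = 10. Stack: [10]
STORE_FAST t → t=10. Stack: []
LOAD_CONST → push 12. Stack: [12]
STORE_FAST t → t=12. Stack: []
LOAD_FAST_LOAD_FAST t,a → push 12,34. Stack: [12, 34]
BINARY_OP // → 12 // 34 = 0. Stack: [0]
LOAD_FAST a → push 34. Stack: [0, 34]
LOAD_CONST → push 1. Stack: [0, 34, 1]
BINARY_OP >> → 34 >> 1 = 17. Stack: [0, 17]
BINARY_OP | → 0 | 17 = 17. Stack: [17]
STORE_FAST u → u=17. Stack: []
LOAD_CONST → push 3. Stack: [3]
LOAD_FAST a → push 34. Stack: [3, 34]
BINARY_OP + → 3 + 34 = 37. Stack: [37]
STORE_FAST v → v=37. Stack: []
LOAD_CONST → push 11. Stack: [11]
LOAD_CONST → push 7. Stack: [11, 7]
LOAD_FAST v → push 37. Stack: [11, 7, 37]
BINARY_OP | → 7 | 37 = 39. Stack: [11, 39]
BINARY_OP + → 11 + 39 = 50. Stack: [50]
STORE_FAST k → k=50. Stack: []
LOAD_CONST → push 11. Stack: [11]
LOAD_FAST a → push 34. Stack: [11, 34]
BINARY_OP - → 11 - 34 = -23. Stack: [-23]
LOAD_FAST a → push 34. Stack: [-23, 34]
BINARY_OP + → -23 + 34 = 11. Stack: [11]
STORE_FAST w → w=11. Stack: []
LOAD_FAST_LOAD_FAST w,a → push 11,34. Stack: [11, 34]
BINARY_OP + → 11 + 34 = 45. Stack: [45]
STORE_FAST q → q=45. Stack: []
LOAD_FAST q → push 45. Stack: [45]
RETURN_VALUE → return 45.

45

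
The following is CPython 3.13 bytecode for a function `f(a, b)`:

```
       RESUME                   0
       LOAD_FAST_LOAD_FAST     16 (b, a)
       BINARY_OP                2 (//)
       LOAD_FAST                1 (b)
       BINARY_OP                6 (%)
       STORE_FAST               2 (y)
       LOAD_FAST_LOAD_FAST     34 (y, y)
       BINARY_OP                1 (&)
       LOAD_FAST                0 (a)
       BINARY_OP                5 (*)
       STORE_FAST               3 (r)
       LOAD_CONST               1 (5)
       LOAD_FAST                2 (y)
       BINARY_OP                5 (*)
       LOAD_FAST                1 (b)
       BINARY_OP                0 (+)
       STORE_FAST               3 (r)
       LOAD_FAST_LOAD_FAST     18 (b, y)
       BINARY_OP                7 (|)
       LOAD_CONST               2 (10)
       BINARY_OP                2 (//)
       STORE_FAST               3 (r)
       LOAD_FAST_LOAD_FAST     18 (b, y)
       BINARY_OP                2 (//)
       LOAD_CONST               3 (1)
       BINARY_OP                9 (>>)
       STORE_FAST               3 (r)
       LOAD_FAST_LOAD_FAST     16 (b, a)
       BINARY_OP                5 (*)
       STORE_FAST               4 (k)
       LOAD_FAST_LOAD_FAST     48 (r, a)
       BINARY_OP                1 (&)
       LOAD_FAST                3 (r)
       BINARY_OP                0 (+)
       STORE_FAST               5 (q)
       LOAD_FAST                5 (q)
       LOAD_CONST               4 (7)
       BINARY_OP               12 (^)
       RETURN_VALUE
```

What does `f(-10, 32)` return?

LOAD_FAST_LOAD_FAST b,a → push 32,-10. Stack: [32, -10]
BINARY_OP // → 32 // -10 = -4. Stack: [-4]
LOAD_FAST b → push 32. Stack: [-4, 32]
BINARY_OP % → -4 % 32 = 28. Stack: [28]
STORE_FAST y → y=28. Stack: []
LOAD_FAST_LOAD_FAST y,y → push 28,28. Stack: [28, 28]
BINARY_OP & → 28 & 28 = 28. Stack: [28]
LOAD_FAST a → push -10. Stack: [28, -10]
BINARY_OP * → 28 * -10 = -280. Stack: [-280]
STORE_FAST r → r=-280. Stack: []
LOAD_CONST → push 5. Stack: [5]
LOAD_FAST y → push 28. Stack: [5, 28]
BINARY_OP * → 5 * 28 = 140. Stack: [140]
LOAD_FAST b → push 32. Stack: [140, 32]
BINARY_OP + → 140 + 32 = 172. Stack: [172]
STORE_FAST r → r=172. Stack: []
LOAD_FAST_LOAD_FAST b,y → push 32,28. Stack: [32, 28]
BINARY_OP | → 32 | 28 = 60. Stack: [60]
LOAD_CONST → push 10. Stack: [60, 10]
BINARY_OP // → 60 // 10 = 6. Stack: [6]
STORE_FAST r → r=6. Stack: []
LOAD_FAST_LOAD_FAST b,y → push 32,28. Stack: [32, 28]
BINARY_OP // → 32 // 28 = 1. Stack: [1]
LOAD_CONST → push 1. Stack: [1, 1]
BINARY_OP >> → 1 >> 1 = 0. Stack: [0]
STORE_FAST r → r=0. Stack: []
LOAD_FAST_LOAD_FAST b,a → push 32,-10. Stack: [32, -10]
BINARY_OP * → 32 * -10 = -320. Stack: [-320]
STORE_FAST k → k=-320. Stack: []
LOAD_FAST_LOAD_FAST r,a → push 0,-10. Stack: [0, -10]
BINARY_OP & → 0 & -10 = 0. Stack: [0]
LOAD_FAST r → push 0. Stack: [0, 0]
BINARY_OP + → 0 + 0 = 0. Stack: [0]
STORE_FAST q → q=0. Stack: []
LOAD_FAST q → push 0. Stack: [0]
LOAD_CONST → push 7. Stack: [0, 7]
BINARY_OP ^ → 0 ^ 7 = 7. Stack: [7]
RETURN_VALUE → return 7.

7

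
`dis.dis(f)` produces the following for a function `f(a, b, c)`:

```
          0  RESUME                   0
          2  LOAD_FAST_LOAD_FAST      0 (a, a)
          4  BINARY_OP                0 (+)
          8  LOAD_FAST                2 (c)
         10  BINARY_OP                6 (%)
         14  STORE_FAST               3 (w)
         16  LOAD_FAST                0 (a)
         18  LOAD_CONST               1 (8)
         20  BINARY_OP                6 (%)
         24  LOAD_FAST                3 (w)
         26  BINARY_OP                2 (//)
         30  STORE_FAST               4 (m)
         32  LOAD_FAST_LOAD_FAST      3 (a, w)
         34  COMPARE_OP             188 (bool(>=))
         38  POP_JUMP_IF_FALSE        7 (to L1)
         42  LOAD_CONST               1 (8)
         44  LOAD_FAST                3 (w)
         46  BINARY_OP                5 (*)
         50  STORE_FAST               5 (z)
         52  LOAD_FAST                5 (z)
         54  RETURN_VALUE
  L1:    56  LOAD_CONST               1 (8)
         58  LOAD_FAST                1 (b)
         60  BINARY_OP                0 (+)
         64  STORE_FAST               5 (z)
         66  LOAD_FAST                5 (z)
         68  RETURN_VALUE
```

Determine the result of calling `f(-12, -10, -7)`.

-2

LOAD_FAST_LOAD_FAST a,a → push -12,-12. Stack: [-12, -12]
BINARY_OP + → -12 + -12 = -24. Stack: [-24]
LOAD_FAST c → push -7. Stack: [-24, -7]
BINARY_OP % → -24 % -7 = -3. Stack: [-3]
STORE_FAST w → w=-3. Stack: []
LOAD_FAST a → push -12. Stack: [-12]
LOAD_CONST → push 8. Stack: [-12, 8]
BINARY_OP % → -12 % 8 = 4. Stack: [4]
LOAD_FAST w → push -3. Stack: [4, -3]
BINARY_OP // → 4 // -3 = -2. Stack: [-2]
STORE_FAST m → m=-2. Stack: []
LOAD_FAST_LOAD_FAST a,w → push -12,-3. Stack: [-12, -3]
COMPARE_OP bool(>=) → -12 vs -3 = False. Stack: [False]
POP_JUMP_IF_FALSE → pop False; jump. Stack: []
LOAD_CONST → push 8. Stack: [8]
LOAD_FAST b → push -10. Stack: [8, -10]
BINARY_OP + → 8 + -10 = -2. Stack: [-2]
STORE_FAST z → z=-2. Stack: []
LOAD_FAST z → push -2. Stack: [-2]
RETURN_VALUE → return -2.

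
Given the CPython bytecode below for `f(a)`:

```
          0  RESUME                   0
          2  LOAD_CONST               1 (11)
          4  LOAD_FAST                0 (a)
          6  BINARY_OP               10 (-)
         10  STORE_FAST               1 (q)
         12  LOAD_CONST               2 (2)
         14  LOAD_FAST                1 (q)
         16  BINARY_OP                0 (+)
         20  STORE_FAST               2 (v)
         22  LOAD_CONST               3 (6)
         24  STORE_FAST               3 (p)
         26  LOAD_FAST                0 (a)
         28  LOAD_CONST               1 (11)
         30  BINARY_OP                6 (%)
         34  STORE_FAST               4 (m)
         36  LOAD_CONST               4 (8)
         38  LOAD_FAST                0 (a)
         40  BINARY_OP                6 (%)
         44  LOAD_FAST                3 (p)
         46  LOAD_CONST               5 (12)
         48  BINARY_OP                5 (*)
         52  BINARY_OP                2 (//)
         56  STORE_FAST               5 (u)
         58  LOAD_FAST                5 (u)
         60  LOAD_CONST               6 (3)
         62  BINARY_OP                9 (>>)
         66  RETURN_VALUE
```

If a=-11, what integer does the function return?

LOAD_CONST → push 11. Stack: [11]
LOAD_FAST a → push -11. Stack: [11, -11]
BINARY_OP - → 11 - -11 = 22. Stack: [22]
STORE_FAST q → q=22. Stack: []
LOAD_CONST → push 2. Stack: [2]
LOAD_FAST q → push 22. Stack: [2, 22]
BINARY_OP + → 2 + 22 = 24. Stack: [24]
STORE_FAST v → v=24. Stack: []
LOAD_CONST → push 6. Stack: [6]
STORE_FAST p → p=6. Stack: []
LOAD_FAST a → push -11. Stack: [-11]
LOAD_CONST → push 11. Stack: [-11, 11]
BINARY_OP % → -11 % 11 = 0. Stack: [0]
STORE_FAST m → m=0. Stack: []
LOAD_CONST → push 8. Stack: [8]
LOAD_FAST a → push -11. Stack: [8, -11]
BINARY_OP % → 8 % -11 = -3. Stack: [-3]
LOAD_FAST p → push 6. Stack: [-3, 6]
LOAD_CONST → push 12. Stack: [-3, 6, 12]
BINARY_OP * → 6 * 12 = 72. Stack: [-3, 72]
BINARY_OP // → -3 // 72 = -1. Stack: [-1]
STORE_FAST u → u=-1. Stack: []
LOAD_FAST u → push -1. Stack: [-1]
LOAD_CONST → push 3. Stack: [-1, 3]
BINARY_OP >> → -1 >> 3 = -1. Stack: [-1]
RETURN_VALUE → return -1.

-1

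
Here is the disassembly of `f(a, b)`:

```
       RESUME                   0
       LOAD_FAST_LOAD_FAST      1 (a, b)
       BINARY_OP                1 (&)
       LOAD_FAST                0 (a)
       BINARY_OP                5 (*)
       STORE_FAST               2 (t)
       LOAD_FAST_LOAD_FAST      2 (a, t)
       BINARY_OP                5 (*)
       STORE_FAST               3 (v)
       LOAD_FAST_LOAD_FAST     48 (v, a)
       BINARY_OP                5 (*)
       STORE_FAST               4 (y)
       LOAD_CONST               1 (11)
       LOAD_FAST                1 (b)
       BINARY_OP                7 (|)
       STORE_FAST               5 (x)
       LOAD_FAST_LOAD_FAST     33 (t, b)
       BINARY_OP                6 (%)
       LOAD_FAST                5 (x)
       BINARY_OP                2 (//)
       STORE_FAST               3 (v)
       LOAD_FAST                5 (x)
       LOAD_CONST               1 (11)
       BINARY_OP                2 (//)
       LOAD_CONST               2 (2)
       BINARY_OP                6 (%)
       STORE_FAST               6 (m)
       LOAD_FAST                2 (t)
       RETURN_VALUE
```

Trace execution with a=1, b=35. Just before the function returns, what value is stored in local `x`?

43

LOAD_FAST_LOAD_FAST a,b → push 1,35. Stack: [1, 35]
BINARY_OP & → 1 & 35 = 1. Stack: [1]
LOAD_FAST a → push 1. Stack: [1, 1]
BINARY_OP * → 1 * 1 = 1. Stack: [1]
STORE_FAST t → t=1. Stack: []
LOAD_FAST_LOAD_FAST a,t → push 1,1. Stack: [1, 1]
BINARY_OP * → 1 * 1 = 1. Stack: [1]
STORE_FAST v → v=1. Stack: []
LOAD_FAST_LOAD_FAST v,a → push 1,1. Stack: [1, 1]
BINARY_OP * → 1 * 1 = 1. Stack: [1]
STORE_FAST y → y=1. Stack: []
LOAD_CONST → push 11. Stack: [11]
LOAD_FAST b → push 35. Stack: [11, 35]
BINARY_OP | → 11 | 35 = 43. Stack: [43]
STORE_FAST x → x=43. Stack: []
LOAD_FAST_LOAD_FAST t,b → push 1,35. Stack: [1, 35]
BINARY_OP % → 1 % 35 = 1. Stack: [1]
LOAD_FAST x → push 43. Stack: [1, 43]
BINARY_OP // → 1 // 43 = 0. Stack: [0]
STORE_FAST v → v=0. Stack: []
LOAD_FAST x → push 43. Stack: [43]
LOAD_CONST → push 11. Stack: [43, 11]
BINARY_OP // → 43 // 11 = 3. Stack: [3]
LOAD_CONST → push 2. Stack: [3, 2]
BINARY_OP % → 3 % 2 = 1. Stack: [1]
STORE_FAST m → m=1. Stack: []
LOAD_FAST t → push 1. Stack: [1]
RETURN_VALUE → return 1.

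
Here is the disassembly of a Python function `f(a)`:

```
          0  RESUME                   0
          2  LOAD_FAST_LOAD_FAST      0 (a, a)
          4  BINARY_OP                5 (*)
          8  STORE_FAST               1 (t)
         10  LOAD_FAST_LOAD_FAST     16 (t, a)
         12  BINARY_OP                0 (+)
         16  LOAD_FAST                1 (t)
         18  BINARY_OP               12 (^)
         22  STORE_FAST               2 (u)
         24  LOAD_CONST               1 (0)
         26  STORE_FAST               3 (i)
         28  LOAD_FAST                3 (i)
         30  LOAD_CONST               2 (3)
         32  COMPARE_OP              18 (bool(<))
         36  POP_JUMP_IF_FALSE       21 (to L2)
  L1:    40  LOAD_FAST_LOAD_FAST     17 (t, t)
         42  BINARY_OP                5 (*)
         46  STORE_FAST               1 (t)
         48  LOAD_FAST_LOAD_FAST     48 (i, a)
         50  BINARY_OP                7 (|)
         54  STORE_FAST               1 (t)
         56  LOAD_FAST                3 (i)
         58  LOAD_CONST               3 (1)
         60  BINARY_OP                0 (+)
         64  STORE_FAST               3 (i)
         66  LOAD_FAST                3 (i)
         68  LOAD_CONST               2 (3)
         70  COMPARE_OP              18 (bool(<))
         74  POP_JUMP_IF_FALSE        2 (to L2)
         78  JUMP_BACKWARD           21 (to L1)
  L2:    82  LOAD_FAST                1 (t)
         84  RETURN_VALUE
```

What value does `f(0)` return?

2

LOAD_FAST_LOAD_FAST a,a → push 0,0. Stack: [0, 0]
BINARY_OP * → 0 * 0 = 0. Stack: [0]
STORE_FAST t → t=0. Stack: []
LOAD_FAST_LOAD_FAST t,a → push 0,0. Stack: [0, 0]
BINARY_OP + → 0 + 0 = 0. Stack: [0]
LOAD_FAST t → push 0. Stack: [0, 0]
BINARY_OP ^ → 0 ^ 0 = 0. Stack: [0]
STORE_FAST u → u=0. Stack: []
LOAD_CONST → push 0. Stack: [0]
STORE_FAST i → i=0. Stack: []
LOAD_FAST i → push 0. Stack: [0]
LOAD_CONST → push 3. Stack: [0, 3]
COMPARE_OP bool(<) → 0 vs 3 = True. Stack: [True]
POP_JUMP_IF_FALSE → pop True; no jump. Stack: []
LOAD_FAST_LOAD_FAST t,t → push 0,0. Stack: [0, 0]
BINARY_OP * → 0 * 0 = 0. Stack: [0]
STORE_FAST t → t=0. Stack: []
LOAD_FAST_LOAD_FAST i,a → push 0,0. Stack: [0, 0]
BINARY_OP | → 0 | 0 = 0. Stack: [0]
STORE_FAST t → t=0. Stack: []
LOAD_FAST i → push 0. Stack: [0]
LOAD_CONST → push 1. Stack: [0, 1]
BINARY_OP + → 0 + 1 = 1. Stack: [1]
STORE_FAST i → i=1. Stack: []
LOAD_FAST i → push 1. Stack: [1]
LOAD_CONST → push 3. Stack: [1, 3]
COMPARE_OP bool(<) → 1 vs 3 = True. Stack: [True]
POP_JUMP_IF_FALSE → pop True; no jump. Stack: []
LOAD_FAST_LOAD_FAST t,t → push 0,0. Stack: [0, 0]
BINARY_OP * → 0 * 0 = 0. Stack: [0]
STORE_FAST t → t=0. Stack: []
LOAD_FAST_LOAD_FAST i,a → push 1,0. Stack: [1, 0]
BINARY_OP | → 1 | 0 = 1. Stack: [1]
STORE_FAST t → t=1. Stack: []
LOAD_FAST i → push 1. Stack: [1]
LOAD_CONST → push 1. Stack: [1, 1]
BINARY_OP + → 1 + 1 = 2. Stack: [2]
STORE_FAST i → i=2. Stack: []
LOAD_FAST i → push 2. Stack: [2]
LOAD_CONST → push 3. Stack: [2, 3]
COMPARE_OP bool(<) → 2 vs 3 = True. Stack: [True]
POP_JUMP_IF_FALSE → pop True; no jump. Stack: []
LOAD_FAST_LOAD_FAST t,t → push 1,1. Stack: [1, 1]
BINARY_OP * → 1 * 1 = 1. Stack: [1]
STORE_FAST t → t=1. Stack: []
LOAD_FAST_LOAD_FAST i,a → push 2,0. Stack: [2, 0]
BINARY_OP | → 2 | 0 = 2. Stack: [2]
STORE_FAST t → t=2. Stack: []
LOAD_FAST i → push 2. Stack: [2]
LOAD_CONST → push 1. Stack: [2, 1]
BINARY_OP + → 2 + 1 = 3. Stack: [3]
STORE_FAST i → i=3. Stack: []
LOAD_FAST i → push 3. Stack: [3]
LOAD_CONST → push 3. Stack: [3, 3]
COMPARE_OP bool(<) → 3 vs 3 = False. Stack: [False]
POP_JUMP_IF_FALSE → pop False; jump. Stack: []
LOAD_FAST t → push 2. Stack: [2]
RETURN_VALUE → return 2.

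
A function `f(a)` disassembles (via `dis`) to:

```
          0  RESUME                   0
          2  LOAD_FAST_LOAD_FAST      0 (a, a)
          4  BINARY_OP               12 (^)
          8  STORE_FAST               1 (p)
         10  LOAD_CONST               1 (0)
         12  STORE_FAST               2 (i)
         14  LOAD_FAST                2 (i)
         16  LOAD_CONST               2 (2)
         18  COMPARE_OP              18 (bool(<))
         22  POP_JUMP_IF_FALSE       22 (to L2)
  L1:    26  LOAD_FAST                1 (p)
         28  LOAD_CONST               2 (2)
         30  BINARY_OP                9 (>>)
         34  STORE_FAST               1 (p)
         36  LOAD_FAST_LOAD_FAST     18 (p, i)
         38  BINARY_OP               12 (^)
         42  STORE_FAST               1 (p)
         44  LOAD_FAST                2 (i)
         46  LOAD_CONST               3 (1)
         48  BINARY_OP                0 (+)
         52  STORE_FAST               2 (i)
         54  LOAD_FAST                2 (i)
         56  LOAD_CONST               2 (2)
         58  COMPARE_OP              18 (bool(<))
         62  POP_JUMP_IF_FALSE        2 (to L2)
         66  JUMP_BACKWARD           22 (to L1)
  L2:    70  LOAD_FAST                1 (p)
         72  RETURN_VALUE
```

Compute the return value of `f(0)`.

LOAD_FAST_LOAD_FAST a,a → push 0,0. Stack: [0, 0]
BINARY_OP ^ → 0 ^ 0 = 0. Stack: [0]
STORE_FAST p → p=0. Stack: []
LOAD_CONST → push 0. Stack: [0]
STORE_FAST i → i=0. Stack: []
LOAD_FAST i → push 0. Stack: [0]
LOAD_CONST → push 2. Stack: [0, 2]
COMPARE_OP bool(<) → 0 vs 2 = True. Stack: [True]
POP_JUMP_IF_FALSE → pop True; no jump. Stack: []
LOAD_FAST p → push 0. Stack: [0]
LOAD_CONST → push 2. Stack: [0, 2]
BINARY_OP >> → 0 >> 2 = 0. Stack: [0]
STORE_FAST p → p=0. Stack: []
LOAD_FAST_LOAD_FAST p,i → push 0,0. Stack: [0, 0]
BINARY_OP ^ → 0 ^ 0 = 0. Stack: [0]
STORE_FAST p → p=0. Stack: []
LOAD_FAST i → push 0. Stack: [0]
LOAD_CONST → push 1. Stack: [0, 1]
BINARY_OP + → 0 + 1 = 1. Stack: [1]
STORE_FAST i → i=1. Stack: []
LOAD_FAST i → push 1. Stack: [1]
LOAD_CONST → push 2. Stack: [1, 2]
COMPARE_OP bool(<) → 1 vs 2 = True. Stack: [True]
POP_JUMP_IF_FALSE → pop True; no jump. Stack: []
LOAD_FAST p → push 0. Stack: [0]
LOAD_CONST → push 2. Stack: [0, 2]
BINARY_OP >> → 0 >> 2 = 0. Stack: [0]
STORE_FAST p → p=0. Stack: []
LOAD_FAST_LOAD_FAST p,i → push 0,1. Stack: [0, 1]
BINARY_OP ^ → 0 ^ 1 = 1. Stack: [1]
STORE_FAST p → p=1. Stack: []
LOAD_FAST i → push 1. Stack: [1]
LOAD_CONST → push 1. Stack: [1, 1]
BINARY_OP + → 1 + 1 = 2. Stack: [2]
STORE_FAST i → i=2. Stack: []
LOAD_FAST i → push 2. Stack: [2]
LOAD_CONST → push 2. Stack: [2, 2]
COMPARE_OP bool(<) → 2 vs 2 = False. Stack: [False]
POP_JUMP_IF_FALSE → pop False; jump. Stack: []
LOAD_FAST p → push 1. Stack: [1]
RETURN_VALUE → return 1.

1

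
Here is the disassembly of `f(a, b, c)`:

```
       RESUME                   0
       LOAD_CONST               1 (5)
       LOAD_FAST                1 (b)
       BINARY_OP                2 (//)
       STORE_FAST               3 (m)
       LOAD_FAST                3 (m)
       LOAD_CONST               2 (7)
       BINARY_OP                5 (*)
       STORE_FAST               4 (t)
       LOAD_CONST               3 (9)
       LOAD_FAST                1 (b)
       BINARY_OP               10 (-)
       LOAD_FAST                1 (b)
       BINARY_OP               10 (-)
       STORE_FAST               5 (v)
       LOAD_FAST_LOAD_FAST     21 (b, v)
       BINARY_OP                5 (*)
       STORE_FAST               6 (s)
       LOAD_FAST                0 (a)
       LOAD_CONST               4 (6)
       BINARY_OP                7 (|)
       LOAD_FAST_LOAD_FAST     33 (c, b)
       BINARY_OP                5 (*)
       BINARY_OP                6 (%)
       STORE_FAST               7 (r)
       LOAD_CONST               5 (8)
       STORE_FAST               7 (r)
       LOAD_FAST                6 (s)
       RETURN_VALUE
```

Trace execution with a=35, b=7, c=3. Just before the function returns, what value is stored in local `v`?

-5

LOAD_CONST → push 5. Stack: [5]
LOAD_FAST b → push 7. Stack: [5, 7]
BINARY_OP // → 5 // 7 = 0. Stack: [0]
STORE_FAST m → m=0. Stack: []
LOAD_FAST m → push 0. Stack: [0]
LOAD_CONST → push 7. Stack: [0, 7]
BINARY_OP * → 0 * 7 = 0. Stack: [0]
STORE_FAST t → t=0. Stack: []
LOAD_CONST → push 9. Stack: [9]
LOAD_FAST b → push 7. Stack: [9, 7]
BINARY_OP - → 9 - 7 = 2. Stack: [2]
LOAD_FAST b → push 7. Stack: [2, 7]
BINARY_OP - → 2 - 7 = -5. Stack: [-5]
STORE_FAST v → v=-5. Stack: []
LOAD_FAST_LOAD_FAST b,v → push 7,-5. Stack: [7, -5]
BINARY_OP * → 7 * -5 = -35. Stack: [-35]
STORE_FAST s → s=-35. Stack: []
LOAD_FAST a → push 35. Stack: [35]
LOAD_CONST → push 6. Stack: [35, 6]
BINARY_OP | → 35 | 6 = 39. Stack: [39]
LOAD_FAST_LOAD_FAST c,b → push 3,7. Stack: [39, 3, 7]
BINARY_OP * → 3 * 7 = 21. Stack: [39, 21]
BINARY_OP % → 39 % 21 = 18. Stack: [18]
STORE_FAST r → r=18. Stack: []
LOAD_CONST → push 8. Stack: [8]
STORE_FAST r → r=8. Stack: []
LOAD_FAST s → push -35. Stack: [-35]
RETURN_VALUE → return -35.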